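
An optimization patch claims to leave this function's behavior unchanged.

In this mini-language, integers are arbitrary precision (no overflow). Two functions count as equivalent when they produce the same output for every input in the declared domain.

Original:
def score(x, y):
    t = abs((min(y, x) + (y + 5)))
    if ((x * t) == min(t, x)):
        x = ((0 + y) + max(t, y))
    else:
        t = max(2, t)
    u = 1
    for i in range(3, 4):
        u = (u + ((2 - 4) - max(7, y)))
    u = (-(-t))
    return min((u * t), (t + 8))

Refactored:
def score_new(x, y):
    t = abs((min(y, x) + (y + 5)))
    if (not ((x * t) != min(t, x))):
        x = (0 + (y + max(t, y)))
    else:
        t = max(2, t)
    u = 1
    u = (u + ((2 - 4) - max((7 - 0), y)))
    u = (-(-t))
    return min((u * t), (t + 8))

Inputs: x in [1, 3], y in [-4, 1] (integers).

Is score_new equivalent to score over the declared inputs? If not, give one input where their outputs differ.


Although arithmetic usage differs, and comparison usage differs, and statement counts differ, and local variable names differ, and constant usage differs, and boolean connective usage differs, and loop structure differs, 18/18 inputs agree.
verdict: equivalent


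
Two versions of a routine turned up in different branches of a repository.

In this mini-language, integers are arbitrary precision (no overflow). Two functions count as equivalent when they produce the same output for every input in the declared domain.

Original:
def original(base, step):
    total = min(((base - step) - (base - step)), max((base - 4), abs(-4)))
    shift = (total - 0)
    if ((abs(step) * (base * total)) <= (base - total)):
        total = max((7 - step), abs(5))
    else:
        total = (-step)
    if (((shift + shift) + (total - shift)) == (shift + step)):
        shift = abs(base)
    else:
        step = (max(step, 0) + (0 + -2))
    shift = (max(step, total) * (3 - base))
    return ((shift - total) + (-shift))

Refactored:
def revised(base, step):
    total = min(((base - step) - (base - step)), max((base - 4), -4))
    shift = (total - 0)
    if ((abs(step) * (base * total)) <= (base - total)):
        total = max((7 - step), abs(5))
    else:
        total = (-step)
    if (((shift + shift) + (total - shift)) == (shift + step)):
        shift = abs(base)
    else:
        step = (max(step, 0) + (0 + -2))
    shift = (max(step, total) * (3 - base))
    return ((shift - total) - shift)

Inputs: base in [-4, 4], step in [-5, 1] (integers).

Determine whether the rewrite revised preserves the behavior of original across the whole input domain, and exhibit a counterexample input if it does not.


Not equivalent: base=-4, step=0 separates them (0 vs -7).
original: total := 0 | shift := 0 | ((abs(step) * (base * total)) <= (base - total)): false | total := 0 | (((shift + shift) + (total - shift)) == (shift + step)): true | shift := 4 | shift := 0 | result 0
revised: total := -4 | shift := -4 | ((abs(step) * (base * total)) <= (base - total)): true | total := 7 | (((shift + shift) + (total - shift)) == (shift + step)): false | step := -2 | shift := 49 | result -7
verdict: not equivalent; witness: base=-4, step=0


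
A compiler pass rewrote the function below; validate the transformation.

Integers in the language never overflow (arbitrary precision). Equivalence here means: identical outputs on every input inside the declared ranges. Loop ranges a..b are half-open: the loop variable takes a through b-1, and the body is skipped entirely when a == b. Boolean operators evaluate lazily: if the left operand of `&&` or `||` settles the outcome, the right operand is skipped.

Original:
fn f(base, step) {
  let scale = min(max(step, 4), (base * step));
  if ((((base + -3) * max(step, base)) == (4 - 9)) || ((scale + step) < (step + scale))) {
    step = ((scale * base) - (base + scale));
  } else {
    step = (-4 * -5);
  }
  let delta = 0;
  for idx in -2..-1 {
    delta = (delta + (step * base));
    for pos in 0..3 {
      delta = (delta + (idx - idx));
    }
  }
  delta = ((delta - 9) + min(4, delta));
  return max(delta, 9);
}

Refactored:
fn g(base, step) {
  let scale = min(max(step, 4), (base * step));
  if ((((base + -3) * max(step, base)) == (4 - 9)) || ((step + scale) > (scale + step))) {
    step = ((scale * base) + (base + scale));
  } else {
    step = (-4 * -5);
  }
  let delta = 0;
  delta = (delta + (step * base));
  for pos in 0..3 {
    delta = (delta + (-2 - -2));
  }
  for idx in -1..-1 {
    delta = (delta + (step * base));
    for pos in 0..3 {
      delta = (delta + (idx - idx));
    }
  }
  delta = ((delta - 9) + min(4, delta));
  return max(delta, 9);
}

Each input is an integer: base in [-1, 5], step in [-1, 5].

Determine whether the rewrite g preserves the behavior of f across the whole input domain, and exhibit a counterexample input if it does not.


The rewrite breaks on base=2, step=5, where the results are 9 and 29.
f: scale=5, then ((((base + -3) * max(step, base)) == (4 - 9)) || ((scale + step) < (step + scale))) is true, then step=3, then delta=0, then (idx=-2), then delta=6, then (pos=0), then delta=6, then (pos=1), then delta=6, then (pos=2), then delta=6, then delta=1, then returns 9
g: scale=5, then ((((base + -3) * max(step, base)) == (4 - 9)) || ((step + scale) > (scale + step))) is true, then step=17, then delta=0, then delta=34, then (pos=0), then delta=34, then (pos=1), then delta=34, then (pos=2), then delta=34, then the loop over idx runs zero times, then delta=29, then returns 29
verdict: not equivalent; witness: base=2, step=5


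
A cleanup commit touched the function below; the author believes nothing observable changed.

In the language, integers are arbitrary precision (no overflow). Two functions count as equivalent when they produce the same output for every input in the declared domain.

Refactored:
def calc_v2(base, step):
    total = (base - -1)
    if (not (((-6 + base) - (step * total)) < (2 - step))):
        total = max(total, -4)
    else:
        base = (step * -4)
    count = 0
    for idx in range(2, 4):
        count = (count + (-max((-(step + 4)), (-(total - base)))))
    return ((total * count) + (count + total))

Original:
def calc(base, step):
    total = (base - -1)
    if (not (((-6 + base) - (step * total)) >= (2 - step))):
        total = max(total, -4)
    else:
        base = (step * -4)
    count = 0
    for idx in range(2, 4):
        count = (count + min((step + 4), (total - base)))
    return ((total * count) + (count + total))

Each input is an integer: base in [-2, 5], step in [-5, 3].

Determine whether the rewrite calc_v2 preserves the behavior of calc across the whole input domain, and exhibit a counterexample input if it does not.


Take base=-1, step=-5.
calc: total = 0; (not (((-6 + base) - (step * total)) >= (2 - step))) -> true; total = 0; count = 0; [idx=2]; count = -1; [idx=3]; count = -2; return -2
calc_v2: total = 0; (not (((-6 + base) - (step * total)) < (2 - step))) -> false; base = 20; count = 0; [idx=2]; count = -20; [idx=3]; count = -40; return -40
-2 vs -40 — the two versions disagree here.
verdict: not equivalent; witness: base=-1, step=-5


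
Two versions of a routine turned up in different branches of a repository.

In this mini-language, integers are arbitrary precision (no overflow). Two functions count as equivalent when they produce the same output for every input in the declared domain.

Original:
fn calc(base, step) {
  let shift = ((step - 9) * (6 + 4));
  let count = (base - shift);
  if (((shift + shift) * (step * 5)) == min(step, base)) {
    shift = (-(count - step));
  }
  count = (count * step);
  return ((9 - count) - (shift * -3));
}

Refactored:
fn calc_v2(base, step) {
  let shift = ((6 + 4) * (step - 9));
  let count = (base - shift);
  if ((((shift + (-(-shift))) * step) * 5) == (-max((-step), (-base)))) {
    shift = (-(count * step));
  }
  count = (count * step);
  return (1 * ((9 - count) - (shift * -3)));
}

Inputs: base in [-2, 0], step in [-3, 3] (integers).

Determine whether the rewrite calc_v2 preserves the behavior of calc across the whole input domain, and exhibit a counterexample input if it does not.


Input base=0, step=0: -261 from calc versus 9 from calc_v2.
verdict: not equivalent; witness: base=0, step=0


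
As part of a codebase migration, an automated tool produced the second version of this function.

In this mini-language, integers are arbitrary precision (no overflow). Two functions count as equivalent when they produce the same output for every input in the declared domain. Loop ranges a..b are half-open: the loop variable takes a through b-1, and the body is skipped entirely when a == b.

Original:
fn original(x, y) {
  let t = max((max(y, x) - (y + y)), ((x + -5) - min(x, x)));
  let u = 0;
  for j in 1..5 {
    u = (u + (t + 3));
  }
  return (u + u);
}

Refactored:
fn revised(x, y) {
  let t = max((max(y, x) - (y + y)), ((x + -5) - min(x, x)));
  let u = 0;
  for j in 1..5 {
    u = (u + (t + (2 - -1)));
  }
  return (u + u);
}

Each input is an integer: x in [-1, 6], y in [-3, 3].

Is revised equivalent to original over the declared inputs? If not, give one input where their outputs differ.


Equivalent — the differences include arithmetic usage differs; constant usage differs, yet no declared input distinguishes the two.
One worked example (x=1, y=-2) — original: t becomes 5; next u becomes 0; next at j=1:; next u becomes 8; next at j=2:; next u becomes 16; next at j=3:; next u becomes 24; next at j=4:; next u becomes 32; next final value 64; revised: t becomes 5; next u becomes 0; next at j=1:; next u becomes 8; next at j=2:; next u becomes 16; next at j=3:; next u becomes 24; next at j=4:; next u becomes 32; next final value 64; agreement on 64.
Checked all 56 inputs in the declared domain: the outputs agree on every one.
verdict: equivalent


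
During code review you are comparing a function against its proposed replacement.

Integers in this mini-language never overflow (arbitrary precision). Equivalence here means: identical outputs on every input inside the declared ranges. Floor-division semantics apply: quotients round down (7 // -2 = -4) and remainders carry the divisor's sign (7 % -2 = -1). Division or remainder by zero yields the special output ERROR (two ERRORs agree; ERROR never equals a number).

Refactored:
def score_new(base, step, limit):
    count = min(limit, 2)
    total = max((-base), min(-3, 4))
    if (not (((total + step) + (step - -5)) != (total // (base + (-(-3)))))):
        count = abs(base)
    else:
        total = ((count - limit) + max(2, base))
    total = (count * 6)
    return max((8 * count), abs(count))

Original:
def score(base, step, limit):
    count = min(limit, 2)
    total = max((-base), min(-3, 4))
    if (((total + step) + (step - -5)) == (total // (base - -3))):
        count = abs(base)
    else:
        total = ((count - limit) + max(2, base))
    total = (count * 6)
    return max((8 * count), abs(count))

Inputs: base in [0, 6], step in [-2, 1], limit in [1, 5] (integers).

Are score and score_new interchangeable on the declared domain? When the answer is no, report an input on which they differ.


Side by side, the visible changes include: comparison usage differs; and boolean connective usage differs; and arithmetic usage differs.
One worked example (base=5, step=-1, limit=3) — score: count := 2 | total := -3 | (((total + step) + (step - -5)) == (total // (base - -3))): false | total := 4 | total := 12 | result 16; score_new: count := 2 | total := -3 | (not (((total + step) + (step - -5)) != (total // (base + (-(-3)))))): false | total := 4 | total := 12 | result 16; agreement on 16.
Checked all 140 inputs in the declared domain: the outputs agree on every one.
verdict: equivalent


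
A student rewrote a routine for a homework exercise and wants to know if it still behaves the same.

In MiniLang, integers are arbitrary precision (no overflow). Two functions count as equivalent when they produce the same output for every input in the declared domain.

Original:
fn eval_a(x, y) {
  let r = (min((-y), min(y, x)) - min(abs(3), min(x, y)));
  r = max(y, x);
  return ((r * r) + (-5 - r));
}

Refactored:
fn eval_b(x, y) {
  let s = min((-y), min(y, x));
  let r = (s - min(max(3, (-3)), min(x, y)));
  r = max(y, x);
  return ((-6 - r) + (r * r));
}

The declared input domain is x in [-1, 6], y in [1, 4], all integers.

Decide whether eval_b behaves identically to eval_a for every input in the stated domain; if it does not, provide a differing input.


Consider the input x=-1, y=1.
eval_a: r = 0; r = 1; return -5
eval_b: s = -1; r = 0; r = 1; return -6
-5 vs -6 — the two versions disagree here.
verdict: not equivalent; witness: x=-1, y=1


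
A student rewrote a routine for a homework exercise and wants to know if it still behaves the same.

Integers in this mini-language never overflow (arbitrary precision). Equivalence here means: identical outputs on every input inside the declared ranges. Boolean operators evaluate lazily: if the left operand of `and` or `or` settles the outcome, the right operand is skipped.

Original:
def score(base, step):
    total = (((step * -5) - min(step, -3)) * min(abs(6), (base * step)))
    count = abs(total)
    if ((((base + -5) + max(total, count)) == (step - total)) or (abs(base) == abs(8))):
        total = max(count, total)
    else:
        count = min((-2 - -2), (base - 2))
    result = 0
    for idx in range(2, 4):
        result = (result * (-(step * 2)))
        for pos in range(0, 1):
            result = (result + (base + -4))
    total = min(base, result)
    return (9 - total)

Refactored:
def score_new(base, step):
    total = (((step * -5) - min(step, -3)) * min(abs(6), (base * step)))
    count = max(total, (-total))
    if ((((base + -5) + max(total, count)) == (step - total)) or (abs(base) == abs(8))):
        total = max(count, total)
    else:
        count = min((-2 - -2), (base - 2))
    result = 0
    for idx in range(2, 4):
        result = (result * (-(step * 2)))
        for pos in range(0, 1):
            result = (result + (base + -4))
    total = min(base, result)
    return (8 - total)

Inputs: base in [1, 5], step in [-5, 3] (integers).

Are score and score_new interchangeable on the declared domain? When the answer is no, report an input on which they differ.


There is a counterexample at base=1, step=-5: 42 on one side, 41 on the other.
score: total := -150 | count := 150 | ((((base + -5) + max(total, count)) == (step - total)) or (abs(base) == abs(8))): false | count := -1 | result := 0 | iter idx=2: | result := 0 | iter pos=0: | result := -3 | iter idx=3: | result := -30 | iter pos=0: | result := -33 | total := -33 | result 42
score_new: total := -150 | count := 150 | ((((base + -5) + max(total, count)) == (step - total)) or (abs(base) == abs(8))): false | count := -1 | result := 0 | iter idx=2: | result := 0 | iter pos=0: | result := -3 | iter idx=3: | result := -30 | iter pos=0: | result := -33 | total := -33 | result 41
verdict: not equivalent; witness: base=1, step=-5


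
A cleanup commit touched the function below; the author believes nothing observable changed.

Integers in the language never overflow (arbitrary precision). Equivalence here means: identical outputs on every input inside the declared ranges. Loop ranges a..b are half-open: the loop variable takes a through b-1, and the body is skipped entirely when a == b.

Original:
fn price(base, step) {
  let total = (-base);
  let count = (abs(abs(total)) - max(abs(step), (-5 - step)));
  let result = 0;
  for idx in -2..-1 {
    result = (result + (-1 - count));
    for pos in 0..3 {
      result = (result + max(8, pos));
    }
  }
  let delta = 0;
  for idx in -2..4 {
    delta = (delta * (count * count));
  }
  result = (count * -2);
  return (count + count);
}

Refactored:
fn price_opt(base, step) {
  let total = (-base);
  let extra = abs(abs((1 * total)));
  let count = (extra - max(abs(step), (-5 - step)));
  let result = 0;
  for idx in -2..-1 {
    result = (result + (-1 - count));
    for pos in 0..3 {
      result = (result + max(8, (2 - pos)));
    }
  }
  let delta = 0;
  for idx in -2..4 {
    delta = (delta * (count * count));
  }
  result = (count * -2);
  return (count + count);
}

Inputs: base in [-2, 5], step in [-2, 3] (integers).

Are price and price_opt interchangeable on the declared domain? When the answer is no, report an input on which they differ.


Changes here: statement counts differ, arithmetic usage differs, constant usage differs, local variable names differ; the full 48-point sweep finds no disagreement.
verdict: equivalent


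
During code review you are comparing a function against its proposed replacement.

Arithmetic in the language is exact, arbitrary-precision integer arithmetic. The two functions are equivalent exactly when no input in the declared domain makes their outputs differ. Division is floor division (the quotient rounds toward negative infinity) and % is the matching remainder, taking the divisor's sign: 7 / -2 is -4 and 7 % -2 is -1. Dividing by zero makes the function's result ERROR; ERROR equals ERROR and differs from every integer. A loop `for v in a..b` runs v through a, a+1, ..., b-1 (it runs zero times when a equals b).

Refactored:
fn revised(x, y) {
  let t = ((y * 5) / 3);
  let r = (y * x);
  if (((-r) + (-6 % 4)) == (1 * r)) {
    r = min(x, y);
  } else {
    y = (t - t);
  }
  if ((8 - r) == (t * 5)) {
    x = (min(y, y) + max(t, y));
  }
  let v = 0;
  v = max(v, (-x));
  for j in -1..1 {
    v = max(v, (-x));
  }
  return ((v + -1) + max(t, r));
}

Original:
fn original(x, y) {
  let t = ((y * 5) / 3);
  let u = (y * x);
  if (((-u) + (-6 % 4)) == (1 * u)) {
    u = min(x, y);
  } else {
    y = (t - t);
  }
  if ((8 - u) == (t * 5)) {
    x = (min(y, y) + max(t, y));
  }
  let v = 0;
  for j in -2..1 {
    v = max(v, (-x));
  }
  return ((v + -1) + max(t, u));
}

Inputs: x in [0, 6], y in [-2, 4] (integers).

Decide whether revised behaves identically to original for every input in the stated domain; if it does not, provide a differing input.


Reading the diff, among the changes: statement counts differ; also loop structure differs; also min/max/abs usage differs; also local variable names differ.
One worked example (x=0, y=-2) — original: t=-4, then u=0, then (((-u) + (-6 % 4)) == (1 * u)) is false, then y=0, then ((8 - u) == (t * 5)) is false, then v=0, then (j=-2), then v=0, then (j=-1), then v=0, then (j=0), then v=0, then returns -1; revised: t=-4, then r=0, then (((-r) + (-6 % 4)) == (1 * r)) is false, then y=0, then ((8 - r) == (t * 5)) is false, then v=0, then v=0, then (j=-1), then v=0, then (j=0), then v=0, then returns -1; agreement on -1.
Every one of the 49 inputs gives matching results.
verdict: equivalent


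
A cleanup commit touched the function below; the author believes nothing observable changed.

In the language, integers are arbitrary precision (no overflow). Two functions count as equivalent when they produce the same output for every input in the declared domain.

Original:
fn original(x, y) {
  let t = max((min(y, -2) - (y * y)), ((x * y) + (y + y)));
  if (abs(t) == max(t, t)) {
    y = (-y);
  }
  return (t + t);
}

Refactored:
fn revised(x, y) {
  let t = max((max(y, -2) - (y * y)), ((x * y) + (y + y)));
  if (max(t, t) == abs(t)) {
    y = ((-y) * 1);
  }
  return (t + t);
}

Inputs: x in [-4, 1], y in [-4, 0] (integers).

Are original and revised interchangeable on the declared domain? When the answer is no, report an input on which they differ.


Not equivalent: x=1, y=-1 separates them (-6 vs -4).
original: t=-3, then (abs(t) == max(t, t)) is false, then returns -6
revised: t=-2, then (max(t, t) == abs(t)) is false, then returns -4
verdict: not equivalent; witness: x=1, y=-1


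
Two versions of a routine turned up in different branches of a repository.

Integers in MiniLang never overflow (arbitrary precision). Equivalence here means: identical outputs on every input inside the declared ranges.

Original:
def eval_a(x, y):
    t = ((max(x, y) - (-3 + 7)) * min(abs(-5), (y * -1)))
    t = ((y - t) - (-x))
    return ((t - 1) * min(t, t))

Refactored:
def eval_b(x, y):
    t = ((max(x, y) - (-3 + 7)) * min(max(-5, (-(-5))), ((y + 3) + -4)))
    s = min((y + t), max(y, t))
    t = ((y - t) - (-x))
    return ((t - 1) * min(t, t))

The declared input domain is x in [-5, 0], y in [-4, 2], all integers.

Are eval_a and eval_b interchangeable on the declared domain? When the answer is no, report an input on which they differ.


At x=-5, y=-4: eval_a gives 506, eval_b gives 2450.
verdict: not equivalent; witness: x=-5, y=-4


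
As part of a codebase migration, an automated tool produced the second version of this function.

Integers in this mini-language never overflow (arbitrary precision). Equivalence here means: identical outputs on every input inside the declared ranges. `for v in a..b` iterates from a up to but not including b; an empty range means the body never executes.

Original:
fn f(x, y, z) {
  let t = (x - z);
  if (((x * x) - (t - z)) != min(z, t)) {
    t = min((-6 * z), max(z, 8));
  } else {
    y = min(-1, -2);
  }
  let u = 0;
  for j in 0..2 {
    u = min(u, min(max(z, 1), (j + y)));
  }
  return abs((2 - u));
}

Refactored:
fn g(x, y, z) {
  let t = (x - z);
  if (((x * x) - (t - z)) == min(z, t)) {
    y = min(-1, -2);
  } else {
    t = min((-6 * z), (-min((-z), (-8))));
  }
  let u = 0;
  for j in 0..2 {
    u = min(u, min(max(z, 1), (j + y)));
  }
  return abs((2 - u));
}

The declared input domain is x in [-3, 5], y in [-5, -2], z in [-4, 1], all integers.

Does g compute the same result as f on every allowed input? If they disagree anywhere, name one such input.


Comparing the listings, the differences include: comparison usage differs, plus min/max/abs usage differs.
Spot check at x=2, y=-3, z=-4 — f: t=6, then (((x * x) - (t - z)) != min(z, t)) is true, then t=8, then u=0, then (j=0), then u=-3, then (j=1), then u=-3, then returns 5. g: t=6, then (((x * x) - (t - z)) == min(z, t)) is false, then t=8, then u=0, then (j=0), then u=-3, then (j=1), then u=-3, then returns 5. Both give 5.
Every one of the 216 inputs gives matching results.
verdict: equivalent


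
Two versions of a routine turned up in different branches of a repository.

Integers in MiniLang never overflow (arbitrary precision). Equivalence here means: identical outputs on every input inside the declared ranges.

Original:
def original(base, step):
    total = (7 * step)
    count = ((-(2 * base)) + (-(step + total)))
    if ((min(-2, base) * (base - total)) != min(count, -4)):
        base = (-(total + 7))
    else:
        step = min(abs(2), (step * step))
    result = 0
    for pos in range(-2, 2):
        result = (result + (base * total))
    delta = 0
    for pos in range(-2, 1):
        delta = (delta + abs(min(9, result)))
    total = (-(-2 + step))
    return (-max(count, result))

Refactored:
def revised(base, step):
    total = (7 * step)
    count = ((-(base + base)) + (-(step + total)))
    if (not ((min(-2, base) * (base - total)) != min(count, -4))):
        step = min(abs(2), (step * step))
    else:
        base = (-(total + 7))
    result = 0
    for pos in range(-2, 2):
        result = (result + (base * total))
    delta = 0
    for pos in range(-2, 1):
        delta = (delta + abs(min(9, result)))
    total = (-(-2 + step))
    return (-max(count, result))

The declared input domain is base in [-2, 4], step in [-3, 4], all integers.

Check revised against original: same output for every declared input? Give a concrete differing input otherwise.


Although constant usage differs; also arithmetic usage differs; also boolean connective usage differs, 56/56 inputs agree.
verdict: equivalent


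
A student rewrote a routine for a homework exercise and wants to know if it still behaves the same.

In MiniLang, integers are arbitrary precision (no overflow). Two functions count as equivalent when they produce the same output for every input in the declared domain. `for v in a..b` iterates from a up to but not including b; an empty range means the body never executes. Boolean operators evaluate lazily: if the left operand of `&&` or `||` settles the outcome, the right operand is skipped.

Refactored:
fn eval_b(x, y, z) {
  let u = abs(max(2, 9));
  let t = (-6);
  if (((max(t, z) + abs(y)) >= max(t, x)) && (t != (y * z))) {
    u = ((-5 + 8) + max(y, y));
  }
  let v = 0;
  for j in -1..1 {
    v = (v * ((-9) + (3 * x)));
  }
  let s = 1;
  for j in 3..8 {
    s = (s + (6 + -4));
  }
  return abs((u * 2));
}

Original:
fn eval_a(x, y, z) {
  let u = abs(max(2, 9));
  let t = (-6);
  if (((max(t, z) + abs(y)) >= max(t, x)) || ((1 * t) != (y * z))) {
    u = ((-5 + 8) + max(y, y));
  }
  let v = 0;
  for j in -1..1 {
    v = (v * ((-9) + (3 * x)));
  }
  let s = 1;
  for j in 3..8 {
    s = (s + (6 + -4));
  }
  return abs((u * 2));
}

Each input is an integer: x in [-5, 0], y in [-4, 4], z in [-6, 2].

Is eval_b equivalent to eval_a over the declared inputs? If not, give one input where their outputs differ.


Run the pair on x=-5, y=-3, z=2.
eval_a: u becomes 9; next t becomes -6; next (((max(t, z) + abs(y)) >= max(t, x)) || ((1 * t) != (y * z))) evaluates to true; next u becomes 0; next v becomes 0; next at j=-1:; next v becomes 0; next at j=0:; next v becomes 0; next s becomes 1; next at j=3:; next s becomes 3; next at j=4:; next s becomes 5; next at j=5:; next s becomes 7; next at j=6:; next s becomes 9; next at j=7:; next s becomes 11; next final value 0
eval_b: u becomes 9; next t becomes -6; next (((max(t, z) + abs(y)) >= max(t, x)) && (t != (y * z))) evaluates to false; next v becomes 0; next at j=-1:; next v becomes 0; next at j=0:; next v becomes 0; next s becomes 1; next at j=3:; next s becomes 3; next at j=4:; next s becomes 5; next at j=5:; next s becomes 7; next at j=6:; next s becomes 9; next at j=7:; next s becomes 11; next final value 18
0 against 18: the behavior changed.
verdict: not equivalent; witness: x=-5, y=-3, z=2


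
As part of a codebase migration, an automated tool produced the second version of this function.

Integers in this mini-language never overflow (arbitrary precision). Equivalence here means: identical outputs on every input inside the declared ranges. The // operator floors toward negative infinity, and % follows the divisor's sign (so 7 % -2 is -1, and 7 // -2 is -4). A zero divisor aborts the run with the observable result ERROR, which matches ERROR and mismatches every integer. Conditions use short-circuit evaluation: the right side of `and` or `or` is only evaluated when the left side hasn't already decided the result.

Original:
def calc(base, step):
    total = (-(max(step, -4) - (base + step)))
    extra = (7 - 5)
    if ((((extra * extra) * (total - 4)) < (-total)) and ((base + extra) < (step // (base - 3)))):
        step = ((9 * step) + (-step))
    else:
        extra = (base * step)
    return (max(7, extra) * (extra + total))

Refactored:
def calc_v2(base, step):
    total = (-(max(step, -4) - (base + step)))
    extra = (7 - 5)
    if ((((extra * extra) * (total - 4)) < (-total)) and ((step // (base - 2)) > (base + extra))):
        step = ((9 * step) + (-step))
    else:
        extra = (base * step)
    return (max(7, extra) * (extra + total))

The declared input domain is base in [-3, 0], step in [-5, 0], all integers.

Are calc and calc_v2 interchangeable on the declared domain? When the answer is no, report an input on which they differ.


At base=-2, step=-4: calc gives 48, calc_v2 gives 0.
verdict: not equivalent; witness: base=-2, step=-4


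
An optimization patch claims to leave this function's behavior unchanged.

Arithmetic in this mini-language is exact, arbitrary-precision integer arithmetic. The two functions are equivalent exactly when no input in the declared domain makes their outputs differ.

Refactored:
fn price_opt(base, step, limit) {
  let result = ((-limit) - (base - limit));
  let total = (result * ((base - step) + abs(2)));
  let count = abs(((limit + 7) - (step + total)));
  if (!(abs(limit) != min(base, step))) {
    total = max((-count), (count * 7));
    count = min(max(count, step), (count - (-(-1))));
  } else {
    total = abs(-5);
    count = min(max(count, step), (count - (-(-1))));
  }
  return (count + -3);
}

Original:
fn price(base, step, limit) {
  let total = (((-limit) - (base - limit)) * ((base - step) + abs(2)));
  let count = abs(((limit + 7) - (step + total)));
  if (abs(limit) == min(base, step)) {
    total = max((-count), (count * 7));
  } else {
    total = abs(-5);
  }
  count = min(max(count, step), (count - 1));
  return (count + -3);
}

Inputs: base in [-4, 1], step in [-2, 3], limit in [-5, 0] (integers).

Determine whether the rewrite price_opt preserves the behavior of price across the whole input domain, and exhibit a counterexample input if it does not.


The two versions differ — the changes include boolean connective usage differs; constant usage differs; local variable names differ; min/max/abs usage differs; statement counts differ; arithmetic usage differs; comparison usage differs.
One worked example (base=-3, step=2, limit=-1) — price: total=-9, then count=13, then (abs(limit) == min(base, step)) is false, then total=5, then count=12, then returns 9; price_opt: result=3, then total=-9, then count=13, then (!(abs(limit) != min(base, step))) is false, then total=5, then count=12, then returns 9; agreement on 9.
Across all 216 domain points the two functions coincide.
verdict: equivalent


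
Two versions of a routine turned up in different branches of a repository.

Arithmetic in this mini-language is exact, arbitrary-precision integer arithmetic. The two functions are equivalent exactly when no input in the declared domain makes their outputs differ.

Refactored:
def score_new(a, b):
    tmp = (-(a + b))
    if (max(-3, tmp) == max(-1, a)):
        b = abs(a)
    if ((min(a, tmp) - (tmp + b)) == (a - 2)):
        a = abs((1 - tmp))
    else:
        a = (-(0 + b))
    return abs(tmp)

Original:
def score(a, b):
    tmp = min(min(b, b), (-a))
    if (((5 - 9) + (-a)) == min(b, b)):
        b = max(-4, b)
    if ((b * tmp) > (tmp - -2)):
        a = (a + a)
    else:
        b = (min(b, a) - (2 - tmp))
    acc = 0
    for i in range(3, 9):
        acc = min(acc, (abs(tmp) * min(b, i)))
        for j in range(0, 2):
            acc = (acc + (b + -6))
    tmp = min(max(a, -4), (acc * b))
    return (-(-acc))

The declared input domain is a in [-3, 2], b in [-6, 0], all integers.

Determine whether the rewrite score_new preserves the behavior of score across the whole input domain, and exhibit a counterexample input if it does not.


There is a counterexample at a=-3, b=-6: -180 on one side, 9 on the other.
score: tmp := -6 | (((5 - 9) + (-a)) == min(b, b)): false | ((b * tmp) > (tmp - -2)): true | a := -6 | acc := 0 | iter i=3: | acc := -36 | iter j=0: | acc := -48 | iter j=1: | acc := -60 | iter i=4: | acc := -60 | iter j=0: | acc := -72 | iter j=1: | acc := -84 | iter i=5: | acc := -84 | iter j=0: | acc := -96 | iter j=1: | acc := -108 | iter i=6: | acc := -108 | iter j=0: | acc := -120 | iter j=1: | acc := -132 | iter i=7: | acc := -132 | iter j=0: | acc := -144 | iter j=1: | acc := -156 | iter i=8: | acc := -156 | iter j=0: | acc := -168 | iter j=1: | acc := -180 | tmp := -4 | result -180
score_new: tmp := 9 | (max(-3, tmp) == max(-1, a)): false | ((min(a, tmp) - (tmp + b)) == (a - 2)): false | a := 6 | result 9
verdict: not equivalent; witness: a=-3, b=-6


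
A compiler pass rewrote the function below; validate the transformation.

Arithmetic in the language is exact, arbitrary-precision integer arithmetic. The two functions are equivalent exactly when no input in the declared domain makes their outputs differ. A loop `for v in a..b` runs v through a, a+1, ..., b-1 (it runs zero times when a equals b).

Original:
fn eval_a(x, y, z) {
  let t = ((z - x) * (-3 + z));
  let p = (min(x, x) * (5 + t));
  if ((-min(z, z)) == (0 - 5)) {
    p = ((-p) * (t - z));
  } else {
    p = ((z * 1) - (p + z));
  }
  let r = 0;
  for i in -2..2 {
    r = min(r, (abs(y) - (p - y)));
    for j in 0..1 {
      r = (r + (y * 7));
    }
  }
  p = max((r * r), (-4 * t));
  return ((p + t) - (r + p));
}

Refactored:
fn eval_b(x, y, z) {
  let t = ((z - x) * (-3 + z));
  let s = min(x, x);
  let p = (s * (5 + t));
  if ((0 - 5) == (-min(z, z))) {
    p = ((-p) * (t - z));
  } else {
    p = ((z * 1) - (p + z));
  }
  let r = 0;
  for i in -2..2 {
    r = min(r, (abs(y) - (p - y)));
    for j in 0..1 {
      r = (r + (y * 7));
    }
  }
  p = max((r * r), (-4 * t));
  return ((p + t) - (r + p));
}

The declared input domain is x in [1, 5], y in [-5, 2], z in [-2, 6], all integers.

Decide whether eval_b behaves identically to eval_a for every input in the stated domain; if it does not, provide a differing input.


This is a faithful refactor — statement counts differ, local variable names differ, but the computed results match everywhere.
As a probe, take x=5, y=-5, z=3: eval_a runs t becomes 0; next p becomes 25; next ((-min(z, z)) == (0 - 5)) evaluates to false; next p becomes -25; next r becomes 0; next at i=-2:; next r becomes 0; next at j=0:; next r becomes -35; next at i=-1:; next r becomes -35; next at j=0:; next r becomes -70; next at i=0:; next r becomes -70; next at j=0:; next r becomes -105; next at i=1:; next r becomes -105; next at j=0:; next r becomes -140; next p becomes 19600; next final value 140; eval_b runs t becomes 0; next s becomes 5; next p becomes 25; next ((0 - 5) == (-min(z, z))) evaluates to false; next p becomes -25; next r becomes 0; next at i=-2:; next r becomes 0; next at j=0:; next r becomes -35; next at i=-1:; next r becomes -35; next at j=0:; next r becomes -70; next at i=0:; next r becomes -70; next at j=0:; next r becomes -105; next at i=1:; next r becomes -105; next at j=0:; next r becomes -140; next p becomes 19600; next final value 140; both end at 140.
Across all 360 domain points the two functions coincide.
verdict: equivalent


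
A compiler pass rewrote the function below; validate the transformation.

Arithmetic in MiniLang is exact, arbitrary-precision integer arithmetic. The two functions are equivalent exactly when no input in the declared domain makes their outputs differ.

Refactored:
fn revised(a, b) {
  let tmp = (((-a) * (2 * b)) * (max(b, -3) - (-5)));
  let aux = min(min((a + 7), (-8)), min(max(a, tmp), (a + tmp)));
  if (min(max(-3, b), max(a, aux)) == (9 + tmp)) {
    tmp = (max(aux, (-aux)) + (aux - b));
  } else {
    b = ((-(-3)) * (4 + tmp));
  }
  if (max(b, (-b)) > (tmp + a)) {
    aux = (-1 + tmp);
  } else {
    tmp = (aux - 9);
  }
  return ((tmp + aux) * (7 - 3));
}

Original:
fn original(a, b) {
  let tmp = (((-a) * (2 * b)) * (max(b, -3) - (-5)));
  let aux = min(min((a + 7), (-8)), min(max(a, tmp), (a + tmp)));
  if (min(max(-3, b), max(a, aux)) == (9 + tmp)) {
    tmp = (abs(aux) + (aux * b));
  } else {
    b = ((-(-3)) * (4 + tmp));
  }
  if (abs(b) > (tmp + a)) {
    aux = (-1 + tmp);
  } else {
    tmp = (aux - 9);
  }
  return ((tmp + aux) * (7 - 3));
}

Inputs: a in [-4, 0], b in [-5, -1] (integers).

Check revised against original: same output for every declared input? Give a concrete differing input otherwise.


On input a=-1, b=-3, original returns -140 while revised returns 20.
verdict: not equivalent; witness: a=-1, b=-3


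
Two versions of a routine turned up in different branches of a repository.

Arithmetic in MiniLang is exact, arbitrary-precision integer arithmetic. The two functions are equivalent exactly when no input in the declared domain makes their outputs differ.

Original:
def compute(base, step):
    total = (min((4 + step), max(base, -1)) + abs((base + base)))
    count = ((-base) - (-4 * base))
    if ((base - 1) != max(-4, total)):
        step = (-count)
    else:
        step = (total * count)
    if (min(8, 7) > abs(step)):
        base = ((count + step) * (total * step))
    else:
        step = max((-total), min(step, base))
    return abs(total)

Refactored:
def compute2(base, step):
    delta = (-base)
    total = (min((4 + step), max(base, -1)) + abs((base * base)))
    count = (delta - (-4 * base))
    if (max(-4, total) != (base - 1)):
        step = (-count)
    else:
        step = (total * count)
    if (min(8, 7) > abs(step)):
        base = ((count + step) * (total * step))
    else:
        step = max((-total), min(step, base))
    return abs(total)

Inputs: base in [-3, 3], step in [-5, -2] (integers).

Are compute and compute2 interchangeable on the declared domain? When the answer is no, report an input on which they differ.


These are not equivalent — on base=-3, step=-5 the outputs split (5 vs 8).
compute: total = 5; count = -9; ((base - 1) != max(-4, total)) -> true; step = 9; (min(8, 7) > abs(step)) -> false; step = -3; return 5
compute2: delta = 3; total = 8; count = -9; (max(-4, total) != (base - 1)) -> true; step = 9; (min(8, 7) > abs(step)) -> false; step = -3; return 8
verdict: not equivalent; witness: base=-3, step=-5


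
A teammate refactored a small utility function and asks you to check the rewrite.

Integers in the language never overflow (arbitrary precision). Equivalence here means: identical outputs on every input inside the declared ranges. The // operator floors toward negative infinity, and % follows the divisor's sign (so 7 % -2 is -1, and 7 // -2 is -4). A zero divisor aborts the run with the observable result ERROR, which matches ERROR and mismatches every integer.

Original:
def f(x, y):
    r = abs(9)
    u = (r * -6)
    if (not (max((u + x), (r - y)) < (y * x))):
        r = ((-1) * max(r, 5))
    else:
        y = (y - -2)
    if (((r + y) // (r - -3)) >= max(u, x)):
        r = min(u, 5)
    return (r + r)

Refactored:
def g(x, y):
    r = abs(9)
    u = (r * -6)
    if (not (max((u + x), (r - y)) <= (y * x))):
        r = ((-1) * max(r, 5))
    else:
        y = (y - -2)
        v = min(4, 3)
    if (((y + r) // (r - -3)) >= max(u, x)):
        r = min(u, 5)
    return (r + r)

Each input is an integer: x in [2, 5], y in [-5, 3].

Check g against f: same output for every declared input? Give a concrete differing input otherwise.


At x=2, y=3: f gives -18, g gives 18.
verdict: not equivalent; witness: x=2, y=3


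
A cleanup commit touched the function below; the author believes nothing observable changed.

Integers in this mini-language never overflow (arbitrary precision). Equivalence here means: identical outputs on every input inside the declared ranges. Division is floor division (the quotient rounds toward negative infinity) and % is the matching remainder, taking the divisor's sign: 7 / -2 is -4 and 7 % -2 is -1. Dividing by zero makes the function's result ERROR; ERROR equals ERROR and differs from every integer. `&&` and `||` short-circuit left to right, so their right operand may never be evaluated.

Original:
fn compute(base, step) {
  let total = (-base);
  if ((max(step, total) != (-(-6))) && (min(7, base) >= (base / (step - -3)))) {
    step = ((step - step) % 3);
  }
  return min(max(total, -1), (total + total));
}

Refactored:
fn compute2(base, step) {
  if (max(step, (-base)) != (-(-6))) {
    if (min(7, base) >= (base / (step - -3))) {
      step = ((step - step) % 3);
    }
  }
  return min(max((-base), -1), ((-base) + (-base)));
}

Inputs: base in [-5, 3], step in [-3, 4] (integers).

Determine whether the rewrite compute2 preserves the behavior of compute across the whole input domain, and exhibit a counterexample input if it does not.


Side by side, the visible changes include: local variable names differ, and branching structure differs, and boolean connective usage differs.
One worked example (base=2, step=-1) — compute: total=-2, then ((max(step, total) != (-(-6))) && (min(7, base) >= (base / (step - -3)))) is true, then step=0, then returns -4; compute2: (max(step, (-base)) != (-(-6))) is true, then (min(7, base) >= (base / (step - -3))) is true, then step=0, then returns -4; agreement on -4.
Across all 72 domain points the two functions coincide.
verdict: equivalent


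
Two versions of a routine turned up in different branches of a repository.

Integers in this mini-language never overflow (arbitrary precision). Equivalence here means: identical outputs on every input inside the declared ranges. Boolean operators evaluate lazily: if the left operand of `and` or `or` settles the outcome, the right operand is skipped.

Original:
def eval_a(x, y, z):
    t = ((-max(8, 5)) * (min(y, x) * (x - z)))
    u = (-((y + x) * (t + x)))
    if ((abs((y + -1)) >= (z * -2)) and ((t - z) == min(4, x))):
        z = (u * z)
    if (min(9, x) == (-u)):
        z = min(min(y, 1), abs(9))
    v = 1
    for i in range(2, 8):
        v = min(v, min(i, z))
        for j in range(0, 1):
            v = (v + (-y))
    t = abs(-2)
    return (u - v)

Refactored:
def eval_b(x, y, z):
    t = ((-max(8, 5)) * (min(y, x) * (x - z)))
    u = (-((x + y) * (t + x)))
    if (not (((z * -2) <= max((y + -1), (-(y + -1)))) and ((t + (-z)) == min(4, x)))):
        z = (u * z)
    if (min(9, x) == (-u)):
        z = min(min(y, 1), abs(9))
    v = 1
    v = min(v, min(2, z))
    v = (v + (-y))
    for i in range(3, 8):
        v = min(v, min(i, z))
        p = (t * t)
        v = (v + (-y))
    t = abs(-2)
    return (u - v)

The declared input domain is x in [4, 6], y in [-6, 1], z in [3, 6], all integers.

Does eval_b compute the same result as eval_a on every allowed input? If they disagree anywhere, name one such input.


Not equivalent: x=4, y=-6, z=3 separates them (95 vs 91).
eval_a: t = 48; u = 104; ((abs((y + -1)) >= (z * -2)) and ((t - z) == min(4, x))) -> false; (min(9, x) == (-u)) -> false; v = 1; [i=2]; v = 1; [j=0]; v = 7; [i=3]; v = 3; [j=0]; v = 9; [i=4]; v = 3; [j=0]; v = 9; [i=5]; v = 3; [j=0]; v = 9; [i=6]; v = 3; [j=0]; v = 9; [i=7]; v = 3; [j=0]; v = 9; t = 2; return 95
eval_b: t = 48; u = 104; (not (((z * -2) <= max((y + -1), (-(y + -1)))) and ((t + (-z)) == min(4, x)))) -> true; z = 312; (min(9, x) == (-u)) -> false; v = 1; v = 1; v = 7; [i=3]; v = 3; p = 2304; v = 9; [i=4]; v = 4; p = 2304; v = 10; [i=5]; v = 5; p = 2304; v = 11; [i=6]; v = 6; p = 2304; v = 12; [i=7]; v = 7; p = 2304; v = 13; t = 2; return 91
verdict: not equivalent; witness: x=4, y=-6, z=3
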